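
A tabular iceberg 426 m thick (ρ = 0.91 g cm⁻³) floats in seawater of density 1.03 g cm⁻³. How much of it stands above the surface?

49.6 m

Floating equilibrium: submerged depth d = t ρ_obj/ρ_fluid = 426 m × 0.91/1.03 = 376.4 m.
Freeboard = t − d = 426 m − 376.4 m = 49.6 m.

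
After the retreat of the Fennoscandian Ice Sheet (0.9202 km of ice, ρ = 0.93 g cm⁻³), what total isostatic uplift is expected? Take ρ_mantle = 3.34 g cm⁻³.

Removing the load lets mantle flow back in; uplift u satisfies ρ_ice t = ρ_m u.
u = t ρ_ice/ρ_m = 0.9202 km × 0.93/3.34 = 0.256 km.

0.256 km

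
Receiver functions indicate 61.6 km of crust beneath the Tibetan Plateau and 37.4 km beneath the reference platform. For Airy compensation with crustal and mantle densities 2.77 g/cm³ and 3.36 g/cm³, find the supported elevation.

4.25 km

Excess crust Δ = 61.6 km − 37.4 km = 24.2 km, split between elevation h and root r with h + r = Δ.
Airy balance ρ_c h = (ρ_m − ρ_c) r gives r = h ρ_c/(ρ_m − ρ_c), so h (1 + ρ_c/(ρ_m − ρ_c)) = Δ, i.e. h = Δ (ρ_m − ρ_c)/ρ_m.
h = 24.2 km × 0.59/3.36 = 4.25 km.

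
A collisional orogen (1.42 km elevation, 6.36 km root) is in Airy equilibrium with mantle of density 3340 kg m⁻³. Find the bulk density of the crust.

ρ_c h = (ρ_m − ρ_c) r → ρ_c (h + r) = ρ_m r → ρ_c = ρ_m r / (h + r).
ρ_c = 3340 × 6.36 km / (1.42 km + 6.36 km) = 2730 kg m⁻³.

2730 kg m⁻³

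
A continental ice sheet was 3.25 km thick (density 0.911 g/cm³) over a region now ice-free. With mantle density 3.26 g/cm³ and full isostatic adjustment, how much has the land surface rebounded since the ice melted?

Removing the load lets mantle flow back in; uplift u satisfies ρ_ice t = ρ_m u.
u = t ρ_ice/ρ_m = 3.25 km × 0.911/3.26 = 0.908 km.

0.908 km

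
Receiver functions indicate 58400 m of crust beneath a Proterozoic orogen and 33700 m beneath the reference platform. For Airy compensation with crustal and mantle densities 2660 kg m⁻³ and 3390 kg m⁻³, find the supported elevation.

5320 m

Excess crust Δ = 58400 m − 33700 m = 24700 m, split between elevation h and root r with h + r = Δ.
Airy balance ρ_c h = (ρ_m − ρ_c) r gives r = h ρ_c/(ρ_m − ρ_c), so h (1 + ρ_c/(ρ_m − ρ_c)) = Δ, i.e. h = Δ (ρ_m − ρ_c)/ρ_m.
h = 24700 m × 730/3390 = 5320 m.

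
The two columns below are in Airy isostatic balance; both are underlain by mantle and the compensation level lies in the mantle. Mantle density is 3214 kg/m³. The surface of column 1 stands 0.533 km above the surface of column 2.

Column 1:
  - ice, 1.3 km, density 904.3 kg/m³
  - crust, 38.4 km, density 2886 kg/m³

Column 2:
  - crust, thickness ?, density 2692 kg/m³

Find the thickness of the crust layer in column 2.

26.6 km

Take the compensation level at the base of the deeper column (depth z_c below the surface of column 1) and equate Σ ρ_i t_i down to z_c; mantle fills any gap and the z_c terms cancel.
Column 1: 1.3×904.3 + 38.4×2886 + (z_c − 39.7)×3214
Column 2: 0.533×0 + x×2692 + (z_c − 0.533 − 0 − x)×3214
The z_c×3214 term appears on both sides and cancels. Collect the known terms of each column as K = Σ(ρt)_known − 3214 × (depth of known layers): K_1 = 111997.99 − 3214×39.7 = −15597.81; K_2 = 0 − 3214×(0.533 + 0) = −1713.062.
Balance: K_1 = K_2 − x×(3214 − 2692), so x = (K_2 − K_1)/(3214 − 2692) = 13884.7/522 = 26.6 km.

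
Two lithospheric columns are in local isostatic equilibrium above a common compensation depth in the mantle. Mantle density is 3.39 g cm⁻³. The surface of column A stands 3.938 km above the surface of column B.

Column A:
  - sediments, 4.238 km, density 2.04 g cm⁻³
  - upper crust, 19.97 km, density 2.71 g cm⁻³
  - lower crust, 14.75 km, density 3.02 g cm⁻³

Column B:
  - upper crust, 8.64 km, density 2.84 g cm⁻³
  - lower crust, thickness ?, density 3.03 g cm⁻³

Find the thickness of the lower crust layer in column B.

Take the compensation level at the base of the deeper column (depth z_c below the surface of column A) and equate Σ ρ_i t_i down to z_c; mantle fills any gap and the z_c terms cancel.
Column A: 4.238×2.04 + 19.97×2.71 + 14.75×3.02 + (z_c − 38.958)×3.39
Column B: 3.938×0 + 8.64×2.84 + x×3.03 + (z_c − 3.938 − 8.64 − x)×3.39
The z_c×3.39 term appears on both sides and cancels. Collect the known terms of each column as K = Σ(ρt)_known − 3.39 × (depth of known layers): K_A = 107.30922 − 3.39×38.958 = −24.7584; K_B = 24.5376 − 3.39×(3.938 + 8.64) = −18.10182.
Balance: K_A = K_B − x×(3.39 − 3.03), so x = (K_B − K_A)/(3.39 − 3.03) = 6.65658/0.36 = 18.5 km.

18.5 km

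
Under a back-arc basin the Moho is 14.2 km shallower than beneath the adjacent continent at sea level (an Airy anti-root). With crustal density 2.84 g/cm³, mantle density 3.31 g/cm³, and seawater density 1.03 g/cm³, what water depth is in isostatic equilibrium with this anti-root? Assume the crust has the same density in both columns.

Replacing a thickness d of crust by seawater at the top must be balanced by replacing crust with mantle at the base: d (ρ_c − ρ_w) = a (ρ_m − ρ_c).
d = a (ρ_m − ρ_c)/(ρ_c − ρ_w) = 14.2 km × 0.47/1.81 = 3.69 km.

3.69 km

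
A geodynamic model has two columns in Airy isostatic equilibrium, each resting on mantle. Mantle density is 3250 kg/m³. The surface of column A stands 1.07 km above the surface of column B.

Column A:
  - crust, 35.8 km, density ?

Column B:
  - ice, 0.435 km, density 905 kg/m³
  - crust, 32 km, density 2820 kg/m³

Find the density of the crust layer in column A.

2740 kg/m³

Take the compensation level at the base of the deeper column (depth z_c below the surface of column A) and equate Σ ρ_i t_i down to z_c; mantle fills any gap and the z_c terms cancel.
Column A: 35.8×ρ + (z_c − 35.8)×3250
Column B: 1.07×0 + 0.435×905 + 32×2820 + (z_c − 1.07 − 32.435)×3250
The z_c×3250 term appears on both sides and cancels. Collect the known terms of each column as K = Σ(ρt)_known − 3250 × (depth of known layers): K_A = 0 − 3250×35.8 = −116350; K_B = 90633.675 − 3250×(1.07 + 32.435) = −18257.575.
Balance: K_A + 35.8×ρ = K_B, so ρ = (K_B − K_A)/35.8 = 98092.4/35.8 = 2740 kg/m³.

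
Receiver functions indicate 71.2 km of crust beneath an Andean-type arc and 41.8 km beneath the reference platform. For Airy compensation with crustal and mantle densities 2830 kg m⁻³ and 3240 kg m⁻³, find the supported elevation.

3.72 km

Excess crust Δ = 71.2 km − 41.8 km = 29.4 km, split between elevation h and root r with h + r = Δ.
Airy balance ρ_c h = (ρ_m − ρ_c) r gives r = h ρ_c/(ρ_m − ρ_c), so h (1 + ρ_c/(ρ_m − ρ_c)) = Δ, i.e. h = Δ (ρ_m − ρ_c)/ρ_m.
h = 29.4 km × 410/3240 = 3.72 km.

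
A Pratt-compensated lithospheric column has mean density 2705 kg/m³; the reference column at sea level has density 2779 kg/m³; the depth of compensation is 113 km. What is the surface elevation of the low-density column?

3.09 km

ρ_ref D = ρ (D + h) → h = D (ρ_ref − ρ)/ρ.
h = 113 km × (2779 − 2705)/2705 = 3.09 km.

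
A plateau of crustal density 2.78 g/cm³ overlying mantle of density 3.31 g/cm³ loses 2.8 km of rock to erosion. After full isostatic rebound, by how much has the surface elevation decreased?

Rebound u = e ρ_c/ρ_m = 2.8 km × 2.78/3.31 = 2.352 km.
Net surface drop = e − u = 2.8 km − 2.352 km = e (ρ_m − ρ_c)/ρ_m = 0.448 km.

0.448 km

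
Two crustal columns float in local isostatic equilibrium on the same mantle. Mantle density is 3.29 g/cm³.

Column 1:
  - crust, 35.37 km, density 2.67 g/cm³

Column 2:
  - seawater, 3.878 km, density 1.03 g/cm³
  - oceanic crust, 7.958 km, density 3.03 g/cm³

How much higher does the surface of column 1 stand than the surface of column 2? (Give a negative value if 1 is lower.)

For any compensation level in the mantle, the mantle terms cancel and isostasy reduces to e = (Σt_1 − Σt_2) − (Σ(ρt)_1 − Σ(ρt)_2) / ρ_m.
Σt_1 = 35.37 km; Σt_2 = 11.836 km; Σ(ρt)_1 = 94.4379; Σ(ρt)_2 = 28.10708 (in km·g/cm³).
e = (35.37 − 11.836) − (94.4379 − 28.10708) / 3.29 = 3.37 km.

3.37 km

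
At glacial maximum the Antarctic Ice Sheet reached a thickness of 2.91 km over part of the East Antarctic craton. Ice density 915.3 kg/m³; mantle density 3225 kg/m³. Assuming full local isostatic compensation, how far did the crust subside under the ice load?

0.826 km

Balancing pressure at the compensation depth: the ice load ρ_ice t is balanced by mantle displaced below, ρ_m s.
s = t ρ_ice / ρ_m = 2.91 km × 915.3/3225 = 0.826 km.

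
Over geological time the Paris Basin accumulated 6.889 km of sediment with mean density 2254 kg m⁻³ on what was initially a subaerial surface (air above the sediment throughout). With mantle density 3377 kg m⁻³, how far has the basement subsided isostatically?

4.6 km

Subaerial load: s = t ρ_sed / ρ_m = 6.889 km × 2254/3377 = 4.6 km.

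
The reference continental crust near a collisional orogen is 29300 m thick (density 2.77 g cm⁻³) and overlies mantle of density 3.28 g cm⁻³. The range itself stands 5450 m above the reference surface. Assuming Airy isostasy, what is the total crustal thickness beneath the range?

64400 m

Root depth r = h ρ_c / (ρ_m − ρ_c) = 5450 m × 2.77 / 0.51 = 29600 m.
Total thickness = T + h + r = 29300 m + 5450 m + 29600 m = 64400 m.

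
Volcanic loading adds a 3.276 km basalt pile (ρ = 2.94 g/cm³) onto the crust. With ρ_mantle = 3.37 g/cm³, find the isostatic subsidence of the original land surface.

2.86 km

Subaerial loading: s = t ρ_load / ρ_m.
s = 3.276 km × 2.94/3.37 = 2.86 km.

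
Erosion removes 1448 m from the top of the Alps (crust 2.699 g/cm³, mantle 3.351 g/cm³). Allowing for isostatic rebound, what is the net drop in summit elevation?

282 m

Rebound u = e ρ_c/ρ_m = 1448 m × 2.699/3.351 = 1166 m.
Net surface drop = e − u = 1448 m − 1166 m = e (ρ_m − ρ_c)/ρ_m = 282 m.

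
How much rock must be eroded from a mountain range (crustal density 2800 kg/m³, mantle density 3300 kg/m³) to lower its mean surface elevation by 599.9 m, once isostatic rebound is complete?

3960 m

Net drop Δ = e − u = e − e ρ_c/ρ_m = e (ρ_m − ρ_c)/ρ_m.
e = Δ ρ_m/(ρ_m − ρ_c) = 599.9 m × 3300/500 = 3960 m.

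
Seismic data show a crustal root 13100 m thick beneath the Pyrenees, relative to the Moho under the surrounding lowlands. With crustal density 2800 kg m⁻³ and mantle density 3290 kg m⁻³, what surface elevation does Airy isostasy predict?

2290 m

Balancing pressure at the compensation depth: ρ_c h = (ρ_m − ρ_c) r.
h = r (ρ_m − ρ_c) / ρ_c = 13100 m × (3290 − 2800) / 2800 = 2290 m.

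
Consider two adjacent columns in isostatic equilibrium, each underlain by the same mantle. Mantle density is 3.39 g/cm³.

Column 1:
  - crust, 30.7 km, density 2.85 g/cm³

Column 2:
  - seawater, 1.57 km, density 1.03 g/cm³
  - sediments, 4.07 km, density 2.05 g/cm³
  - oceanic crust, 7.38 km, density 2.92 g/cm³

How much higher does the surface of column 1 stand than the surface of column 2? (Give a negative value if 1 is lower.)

1.17 km

For any compensation level in the mantle, the mantle terms cancel and isostasy reduces to e = (Σt_1 − Σt_2) − (Σ(ρt)_1 − Σ(ρt)_2) / ρ_m.
Σt_1 = 30.7 km; Σt_2 = 13.02 km; Σ(ρt)_1 = 87.495; Σ(ρt)_2 = 31.5102 (in km·g/cm³).
e = (30.7 − 13.02) − (87.495 − 31.5102) / 3.39 = 1.17 km.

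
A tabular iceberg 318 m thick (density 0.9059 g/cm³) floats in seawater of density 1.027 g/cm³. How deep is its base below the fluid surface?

281 m

Draft d = t ρ_obj/ρ_fluid = 318 m × 0.9059/1.027 = 281 m.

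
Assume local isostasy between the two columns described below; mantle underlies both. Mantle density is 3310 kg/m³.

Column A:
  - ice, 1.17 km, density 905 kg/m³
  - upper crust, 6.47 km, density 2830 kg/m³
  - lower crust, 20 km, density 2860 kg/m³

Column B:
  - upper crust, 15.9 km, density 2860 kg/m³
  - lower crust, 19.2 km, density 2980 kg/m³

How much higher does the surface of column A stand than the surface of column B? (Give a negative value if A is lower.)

For any compensation level in the mantle, the mantle terms cancel and isostasy reduces to e = (Σt_A − Σt_B) − (Σ(ρt)_A − Σ(ρt)_B) / ρ_m.
Σt_A = 27.64 km; Σt_B = 35.1 km; Σ(ρt)_A = 76568.95; Σ(ρt)_B = 102690 (in km·kg/m³).
e = (27.64 − 35.1) − (76568.95 − 102690) / 3310 = 0.432 km.

0.432 km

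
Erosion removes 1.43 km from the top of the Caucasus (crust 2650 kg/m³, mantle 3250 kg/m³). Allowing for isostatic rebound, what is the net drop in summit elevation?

0.264 km

Rebound u = e ρ_c/ρ_m = 1.43 km × 2650/3250 = 1.166 km.
Net surface drop = e − u = 1.43 km − 1.166 km = e (ρ_m − ρ_c)/ρ_m = 0.264 km.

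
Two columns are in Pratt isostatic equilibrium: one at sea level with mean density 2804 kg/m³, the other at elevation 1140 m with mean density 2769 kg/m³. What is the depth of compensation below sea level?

ρ_ref D = ρ (D + h) → D (ρ_ref − ρ) = ρ h.
D = ρ h/(ρ_ref − ρ) = 2769 × 1140 m/(2804 − 2769) = 90200 m.

90200 m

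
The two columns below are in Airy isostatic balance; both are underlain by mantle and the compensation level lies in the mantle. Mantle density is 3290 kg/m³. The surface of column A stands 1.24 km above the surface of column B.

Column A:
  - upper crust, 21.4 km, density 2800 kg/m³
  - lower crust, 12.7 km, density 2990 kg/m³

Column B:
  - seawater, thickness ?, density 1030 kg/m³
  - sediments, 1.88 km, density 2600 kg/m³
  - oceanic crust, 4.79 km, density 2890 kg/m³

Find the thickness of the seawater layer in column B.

3.1 km

Take the compensation level at the base of the deeper column (depth z_c below the surface of column A) and equate Σ ρ_i t_i down to z_c; mantle fills any gap and the z_c terms cancel.
Column A: 21.4×2800 + 12.7×2990 + (z_c − 34.1)×3290
Column B: 1.24×0 + x×1030 + 1.88×2600 + 4.79×2890 + (z_c − 1.24 − 6.67 − x)×3290
The z_c×3290 term appears on both sides and cancels. Collect the known terms of each column as K = Σ(ρt)_known − 3290 × (depth of known layers): K_A = 97893 − 3290×34.1 = −14296; K_B = 18731.1 − 3290×(1.24 + 6.67) = −7292.8.
Balance: K_A = K_B − x×(3290 − 1030), so x = (K_B − K_A)/(3290 − 1030) = 7003.2/2260 = 3.1 km.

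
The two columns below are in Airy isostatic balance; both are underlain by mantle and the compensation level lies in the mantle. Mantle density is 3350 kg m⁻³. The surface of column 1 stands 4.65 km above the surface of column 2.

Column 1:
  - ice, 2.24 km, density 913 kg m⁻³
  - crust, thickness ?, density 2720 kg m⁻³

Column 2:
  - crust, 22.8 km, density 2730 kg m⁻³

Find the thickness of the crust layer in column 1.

38.5 km

Take the compensation level at the base of the deeper column (depth z_c below the surface of column 1) and equate Σ ρ_i t_i down to z_c; mantle fills any gap and the z_c terms cancel.
Column 1: 2.24×913 + x×2720 + (z_c − 2.24 − x)×3350
Column 2: 4.65×0 + 22.8×2730 + (z_c − 4.65 − 22.8)×3350
The z_c×3350 term appears on both sides and cancels. Collect the known terms of each column as K = Σ(ρt)_known − 3350 × (depth of known layers): K_1 = 2045.12 − 3350×2.24 = −5458.88; K_2 = 62244 − 3350×(4.65 + 22.8) = −29713.5.
Balance: K_1 − x×(3350 − 2720) = K_2, so x = (K_1 − K_2)/(3350 − 2720) = 24254.6/630 = 38.5 km.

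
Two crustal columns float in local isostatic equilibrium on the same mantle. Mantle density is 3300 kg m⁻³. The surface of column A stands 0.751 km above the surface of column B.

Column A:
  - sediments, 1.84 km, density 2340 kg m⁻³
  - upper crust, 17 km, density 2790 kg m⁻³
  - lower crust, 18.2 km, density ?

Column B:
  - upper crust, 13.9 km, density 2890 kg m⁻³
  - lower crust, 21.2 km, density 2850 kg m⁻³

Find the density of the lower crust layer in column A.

Take the compensation level at the base of the deeper column (depth z_c below the surface of column A) and equate Σ ρ_i t_i down to z_c; mantle fills any gap and the z_c terms cancel.
Column A: 1.84×2340 + 17×2790 + 18.2×ρ + (z_c − 37.04)×3300
Column B: 0.751×0 + 13.9×2890 + 21.2×2850 + (z_c − 0.751 − 35.1)×3300
The z_c×3300 term appears on both sides and cancels. Collect the known terms of each column as K = Σ(ρt)_known − 3300 × (depth of known layers): K_A = 51735.6 − 3300×37.04 = −70496.4; K_B = 100591 − 3300×(0.751 + 35.1) = −17717.3.
Balance: K_A + 18.2×ρ = K_B, so ρ = (K_B − K_A)/18.2 = 52779.1/18.2 = 2900 kg m⁻³.

2900 kg m⁻³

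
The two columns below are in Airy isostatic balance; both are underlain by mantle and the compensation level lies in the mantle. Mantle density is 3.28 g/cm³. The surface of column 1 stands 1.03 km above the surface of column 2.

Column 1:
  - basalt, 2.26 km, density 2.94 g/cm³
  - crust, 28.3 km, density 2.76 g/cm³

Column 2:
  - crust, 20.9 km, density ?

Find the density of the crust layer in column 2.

2.7 g/cm³

Take the compensation level at the base of the deeper column (depth z_c below the surface of column 1) and equate Σ ρ_i t_i down to z_c; mantle fills any gap and the z_c terms cancel.
Column 1: 2.26×2.94 + 28.3×2.76 + (z_c − 30.56)×3.28
Column 2: 1.03×0 + 20.9×ρ + (z_c − 1.03 − 20.9)×3.28
The z_c×3.28 term appears on both sides and cancels. Collect the known terms of each column as K = Σ(ρt)_known − 3.28 × (depth of known layers): K_1 = 84.7524 − 3.28×30.56 = −15.4844; K_2 = 0 − 3.28×(1.03 + 20.9) = −71.9304.
Balance: K_1 = K_2 + 20.9×ρ, so ρ = (K_1 − K_2)/20.9 = 56.446/20.9 = 2.7 g/cm³.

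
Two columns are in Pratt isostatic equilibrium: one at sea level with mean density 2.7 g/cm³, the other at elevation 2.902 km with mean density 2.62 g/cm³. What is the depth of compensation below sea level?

ρ_ref D = ρ (D + h) → D (ρ_ref − ρ) = ρ h.
D = ρ h/(ρ_ref − ρ) = 2.62 × 2.902 km/(2.7 − 2.62) = 95 km.

95 km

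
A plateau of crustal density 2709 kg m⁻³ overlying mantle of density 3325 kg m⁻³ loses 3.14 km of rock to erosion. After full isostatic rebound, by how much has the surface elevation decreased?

Rebound u = e ρ_c/ρ_m = 3.14 km × 2709/3325 = 2.558 km.
Net surface drop = e − u = 3.14 km − 2.558 km = e (ρ_m − ρ_c)/ρ_m = 0.582 km.

0.582 km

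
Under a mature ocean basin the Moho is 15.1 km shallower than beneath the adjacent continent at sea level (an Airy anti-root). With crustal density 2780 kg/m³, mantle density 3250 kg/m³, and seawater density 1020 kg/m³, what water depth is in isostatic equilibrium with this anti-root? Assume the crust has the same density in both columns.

4.03 km

Replacing a thickness d of crust by seawater at the top must be balanced by replacing crust with mantle at the base: d (ρ_c − ρ_w) = a (ρ_m − ρ_c).
d = a (ρ_m − ρ_c)/(ρ_c − ρ_w) = 15.1 km × 470/1760 = 4.03 km.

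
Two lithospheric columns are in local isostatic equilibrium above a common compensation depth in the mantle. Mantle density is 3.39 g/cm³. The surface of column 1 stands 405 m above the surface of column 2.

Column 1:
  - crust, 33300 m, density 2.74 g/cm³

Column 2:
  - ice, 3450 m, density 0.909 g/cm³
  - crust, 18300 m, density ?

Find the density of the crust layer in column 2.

Take the compensation level at the base of the deeper column (depth z_c below the surface of column 1) and equate Σ ρ_i t_i down to z_c; mantle fills any gap and the z_c terms cancel.
Column 1: 33300×2.74 + (z_c − 33300)×3.39
Column 2: 405×0 + 3450×0.909 + 18300×ρ + (z_c − 405 − 21750)×3.39
The z_c×3.39 term appears on both sides and cancels. Collect the known terms of each column as K = Σ(ρt)_known − 3.39 × (depth of known layers): K_1 = 91242 − 3.39×33300 = −21645; K_2 = 3136.05 − 3.39×(405 + 21750) = −71969.4.
Balance: K_1 = K_2 + 18300×ρ, so ρ = (K_1 − K_2)/18300 = 50324.4/18300 = 2.75 g/cm³.

2.75 g/cm³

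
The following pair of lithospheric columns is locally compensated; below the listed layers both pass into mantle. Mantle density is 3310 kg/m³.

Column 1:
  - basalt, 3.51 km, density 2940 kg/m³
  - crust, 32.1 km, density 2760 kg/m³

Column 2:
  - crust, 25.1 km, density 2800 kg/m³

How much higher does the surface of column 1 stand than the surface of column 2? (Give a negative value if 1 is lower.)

1.86 km

For any compensation level in the mantle, the mantle terms cancel and isostasy reduces to e = (Σt_1 − Σt_2) − (Σ(ρt)_1 − Σ(ρt)_2) / ρ_m.
Σt_1 = 35.61 km; Σt_2 = 25.1 km; Σ(ρt)_1 = 98915.4; Σ(ρt)_2 = 70280 (in km·kg/m³).
e = (35.61 − 25.1) − (98915.4 − 70280) / 3310 = 1.86 km.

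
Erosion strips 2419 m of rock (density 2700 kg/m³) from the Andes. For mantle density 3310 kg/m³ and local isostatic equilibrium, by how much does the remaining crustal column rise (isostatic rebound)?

1970 m

Unloading: uplift u = e ρ_c/ρ_m = 2419 m × 2700/3310 = 1970 m.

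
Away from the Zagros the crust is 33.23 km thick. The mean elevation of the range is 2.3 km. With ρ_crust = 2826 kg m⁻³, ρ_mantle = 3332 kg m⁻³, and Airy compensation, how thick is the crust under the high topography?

Root depth r = h ρ_c / (ρ_m − ρ_c) = 2.3 km × 2826 / 506 = 12.85 km.
Total thickness = T + h + r = 33.23 km + 2.3 km + 12.85 km = 48.4 km.

48.4 km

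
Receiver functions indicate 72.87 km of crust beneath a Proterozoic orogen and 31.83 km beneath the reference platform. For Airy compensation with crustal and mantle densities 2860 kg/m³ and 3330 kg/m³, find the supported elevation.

Excess crust Δ = 72.87 km − 31.83 km = 41.04 km, split between elevation h and root r with h + r = Δ.
Airy balance ρ_c h = (ρ_m − ρ_c) r gives r = h ρ_c/(ρ_m − ρ_c), so h (1 + ρ_c/(ρ_m − ρ_c)) = Δ, i.e. h = Δ (ρ_m − ρ_c)/ρ_m.
h = 41.04 km × 470/3330 = 5.79 km.

5.79 km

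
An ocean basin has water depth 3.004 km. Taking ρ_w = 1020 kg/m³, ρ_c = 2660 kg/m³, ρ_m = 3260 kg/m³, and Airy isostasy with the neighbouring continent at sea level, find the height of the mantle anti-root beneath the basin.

8.21 km

Isostatic balance requires: replacing crust with seawater at the top is compensated by replacing crust with mantle at the base: d (ρ_c − ρ_w) = a (ρ_m − ρ_c).
a = d (ρ_c − ρ_w)/(ρ_m − ρ_c) = 3.004 km × 1640/600 = 8.21 km.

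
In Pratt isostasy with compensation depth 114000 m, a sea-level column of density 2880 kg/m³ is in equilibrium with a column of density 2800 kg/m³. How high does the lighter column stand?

ρ_ref D = ρ (D + h) → h = D (ρ_ref − ρ)/ρ.
h = 114000 m × (2880 − 2800)/2800 = 3260 m.

3260 m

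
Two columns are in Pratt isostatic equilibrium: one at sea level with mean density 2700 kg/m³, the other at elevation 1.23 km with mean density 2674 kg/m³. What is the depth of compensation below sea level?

ρ_ref D = ρ (D + h) → D (ρ_ref − ρ) = ρ h.
D = ρ h/(ρ_ref − ρ) = 2674 × 1.23 km/(2700 − 2674) = 127 km.

127 km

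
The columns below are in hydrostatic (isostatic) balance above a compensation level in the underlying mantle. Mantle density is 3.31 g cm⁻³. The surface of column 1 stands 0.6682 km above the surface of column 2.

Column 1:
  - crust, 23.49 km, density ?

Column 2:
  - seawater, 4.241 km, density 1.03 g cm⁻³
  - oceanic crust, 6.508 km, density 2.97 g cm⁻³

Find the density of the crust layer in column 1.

2.71 g cm⁻³

Take the compensation level at the base of the deeper column (depth z_c below the surface of column 1) and equate Σ ρ_i t_i down to z_c; mantle fills any gap and the z_c terms cancel.
Column 1: 23.49×ρ + (z_c − 23.49)×3.31
Column 2: 0.6682×0 + 4.241×1.03 + 6.508×2.97 + (z_c − 0.6682 − 10.749)×3.31
The z_c×3.31 term appears on both sides and cancels. Collect the known terms of each column as K = Σ(ρt)_known − 3.31 × (depth of known layers): K_1 = 0 − 3.31×23.49 = −77.7519; K_2 = 23.69699 − 3.31×(0.6682 + 10.749) = −14.093942.
Balance: K_1 + 23.49×ρ = K_2, so ρ = (K_2 − K_1)/23.49 = 63.658/23.49 = 2.71 g cm⁻³.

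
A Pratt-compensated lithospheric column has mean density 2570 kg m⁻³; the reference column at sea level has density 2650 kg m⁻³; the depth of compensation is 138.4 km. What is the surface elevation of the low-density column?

4.31 km

ρ_ref D = ρ (D + h) → h = D (ρ_ref − ρ)/ρ.
h = 138.4 km × (2650 − 2570)/2570 = 4.31 km.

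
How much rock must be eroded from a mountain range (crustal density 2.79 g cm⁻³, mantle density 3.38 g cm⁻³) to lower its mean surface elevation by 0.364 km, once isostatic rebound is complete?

Net drop Δ = e − u = e − e ρ_c/ρ_m = e (ρ_m − ρ_c)/ρ_m.
e = Δ ρ_m/(ρ_m − ρ_c) = 0.364 km × 3.38/0.59 = 2.09 km.

2.09 km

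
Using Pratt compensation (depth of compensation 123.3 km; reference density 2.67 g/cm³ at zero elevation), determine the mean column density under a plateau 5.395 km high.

Pratt balance: ρ_ref D = ρ (D + h).
ρ = ρ_ref D/(D + h) = 2.67 × 123.3 km/(123.3 km + 5.395 km) = 2.56 g/cm³.

2.56 g/cm³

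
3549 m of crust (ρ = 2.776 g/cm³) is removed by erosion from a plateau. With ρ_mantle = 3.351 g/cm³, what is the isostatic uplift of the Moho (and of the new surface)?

2940 m

Unloading: uplift u = e ρ_c/ρ_m = 3549 m × 2.776/3.351 = 2940 m.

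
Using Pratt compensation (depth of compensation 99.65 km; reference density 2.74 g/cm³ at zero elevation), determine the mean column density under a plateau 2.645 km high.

Pratt balance: ρ_ref D = ρ (D + h).
ρ = ρ_ref D/(D + h) = 2.74 × 99.65 km/(99.65 km + 2.645 km) = 2.67 g/cm³.

2.67 g/cm³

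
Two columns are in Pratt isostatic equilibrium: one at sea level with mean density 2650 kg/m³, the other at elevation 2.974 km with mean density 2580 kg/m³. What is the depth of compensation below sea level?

ρ_ref D = ρ (D + h) → D (ρ_ref − ρ) = ρ h.
D = ρ h/(ρ_ref − ρ) = 2580 × 2.974 km/(2650 − 2580) = 110 km.

110 km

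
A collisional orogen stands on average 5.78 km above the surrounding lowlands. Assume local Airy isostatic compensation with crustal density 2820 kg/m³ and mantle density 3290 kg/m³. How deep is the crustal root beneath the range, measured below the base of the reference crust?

Balancing pressure at the compensation depth: the weight of the topography is balanced by the buoyancy of the root, ρ_c h = (ρ_m − ρ_c) r.
r = h · ρ_c / (ρ_m − ρ_c) = 5.78 km × 2820 / (3290 − 2820) = 34.7 km.

34.7 km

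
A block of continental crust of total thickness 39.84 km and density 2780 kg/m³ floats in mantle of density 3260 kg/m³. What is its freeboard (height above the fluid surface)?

Floating equilibrium: submerged depth d = t ρ_obj/ρ_fluid = 39.84 km × 2780/3260 = 33.97 km.
Freeboard = t − d = 39.84 km − 33.97 km = 5.87 km.

5.87 km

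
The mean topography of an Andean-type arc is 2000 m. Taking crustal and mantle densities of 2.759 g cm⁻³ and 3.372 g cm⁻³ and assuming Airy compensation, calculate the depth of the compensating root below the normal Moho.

9000 m

Balancing pressure at the compensation depth: the weight of the topography is balanced by the buoyancy of the root, ρ_c h = (ρ_m − ρ_c) r.
r = h · ρ_c / (ρ_m − ρ_c) = 2000 m × 2.759 / (3.372 − 2.759) = 9000 m.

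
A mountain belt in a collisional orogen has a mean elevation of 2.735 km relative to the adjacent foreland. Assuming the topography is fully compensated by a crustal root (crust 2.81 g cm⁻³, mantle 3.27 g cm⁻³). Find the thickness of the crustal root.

16.7 km

In Airy isostatic equilibrium: the weight of the topography is balanced by the buoyancy of the root, ρ_c h = (ρ_m − ρ_c) r.
r = h · ρ_c / (ρ_m − ρ_c) = 2.735 km × 2.81 / (3.27 − 2.81) = 16.7 km.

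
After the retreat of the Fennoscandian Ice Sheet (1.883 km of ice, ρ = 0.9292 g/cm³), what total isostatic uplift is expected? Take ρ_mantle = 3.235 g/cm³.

Removing the load lets mantle flow back in; uplift u satisfies ρ_ice t = ρ_m u.
u = t ρ_ice/ρ_m = 1.883 km × 0.9292/3.235 = 0.541 km.

0.541 km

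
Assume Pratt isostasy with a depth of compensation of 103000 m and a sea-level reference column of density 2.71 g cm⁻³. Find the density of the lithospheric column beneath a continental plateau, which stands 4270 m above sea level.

Pratt balance: ρ_ref D = ρ (D + h).
ρ = ρ_ref D/(D + h) = 2.71 × 103000 m/(103000 m + 4270 m) = 2.6 g cm⁻³.

2.6 g cm⁻³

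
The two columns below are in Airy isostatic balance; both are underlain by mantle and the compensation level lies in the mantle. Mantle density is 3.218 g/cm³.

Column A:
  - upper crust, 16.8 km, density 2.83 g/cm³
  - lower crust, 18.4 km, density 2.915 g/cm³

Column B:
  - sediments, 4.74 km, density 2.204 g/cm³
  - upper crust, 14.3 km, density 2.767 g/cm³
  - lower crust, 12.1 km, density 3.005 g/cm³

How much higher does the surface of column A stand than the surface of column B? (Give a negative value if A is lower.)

For any compensation level in the mantle, the mantle terms cancel and isostasy reduces to e = (Σt_A − Σt_B) − (Σ(ρt)_A − Σ(ρt)_B) / ρ_m.
Σt_A = 35.2 km; Σt_B = 31.14 km; Σ(ρt)_A = 101.18; Σ(ρt)_B = 86.37556 (in km·g/cm³).
e = (35.2 − 31.14) − (101.18 − 86.37556) / 3.218 = −0.541 km.

−0.541 km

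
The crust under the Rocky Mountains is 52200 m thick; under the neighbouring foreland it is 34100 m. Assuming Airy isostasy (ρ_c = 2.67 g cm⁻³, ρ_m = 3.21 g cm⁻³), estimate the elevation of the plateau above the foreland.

3040 m

Excess crust Δ = 52200 m − 34100 m = 18100 m, split between elevation h and root r with h + r = Δ.
Airy balance ρ_c h = (ρ_m − ρ_c) r gives r = h ρ_c/(ρ_m − ρ_c), so h (1 + ρ_c/(ρ_m − ρ_c)) = Δ, i.e. h = Δ (ρ_m − ρ_c)/ρ_m.
h = 18100 m × 0.54/3.21 = 3040 m.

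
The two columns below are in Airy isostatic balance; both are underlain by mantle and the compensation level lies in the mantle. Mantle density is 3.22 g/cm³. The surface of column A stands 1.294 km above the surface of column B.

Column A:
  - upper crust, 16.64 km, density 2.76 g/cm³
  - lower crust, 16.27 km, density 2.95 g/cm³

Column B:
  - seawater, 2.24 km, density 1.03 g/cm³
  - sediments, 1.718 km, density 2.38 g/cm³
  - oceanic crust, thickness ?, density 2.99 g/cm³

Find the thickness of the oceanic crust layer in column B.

Take the compensation level at the base of the deeper column (depth z_c below the surface of column A) and equate Σ ρ_i t_i down to z_c; mantle fills any gap and the z_c terms cancel.
Column A: 16.64×2.76 + 16.27×2.95 + (z_c − 32.91)×3.22
Column B: 1.294×0 + 2.24×1.03 + 1.718×2.38 + x×2.99 + (z_c − 1.294 − 3.958 − x)×3.22
The z_c×3.22 term appears on both sides and cancels. Collect the known terms of each column as K = Σ(ρt)_known − 3.22 × (depth of known layers): K_A = 93.9229 − 3.22×32.91 = −12.0473; K_B = 6.39604 − 3.22×(1.294 + 3.958) = −10.5154.
Balance: K_A = K_B − x×(3.22 − 2.99), so x = (K_B − K_A)/(3.22 − 2.99) = 1.5319/0.23 = 6.66 km.

6.66 km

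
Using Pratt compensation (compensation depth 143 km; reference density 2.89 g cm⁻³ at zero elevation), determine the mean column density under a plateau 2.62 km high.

Pratt balance: ρ_ref D = ρ (D + h).
ρ = ρ_ref D/(D + h) = 2.89 × 143 km/(143 km + 2.62 km) = 2.84 g cm⁻³.

2.84 g cm⁻³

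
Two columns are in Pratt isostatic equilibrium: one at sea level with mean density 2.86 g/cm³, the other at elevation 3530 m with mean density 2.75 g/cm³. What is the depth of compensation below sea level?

88200 m

ρ_ref D = ρ (D + h) → D (ρ_ref − ρ) = ρ h.
D = ρ h/(ρ_ref − ρ) = 2.75 × 3530 m/(2.86 − 2.75) = 88200 m.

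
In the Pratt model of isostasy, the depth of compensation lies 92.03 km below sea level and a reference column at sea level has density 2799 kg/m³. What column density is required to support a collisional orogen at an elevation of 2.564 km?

2720 kg/m³

Pratt balance: ρ_ref D = ρ (D + h).
ρ = ρ_ref D/(D + h) = 2799 × 92.03 km/(92.03 km + 2.564 km) = 2720 kg/m³.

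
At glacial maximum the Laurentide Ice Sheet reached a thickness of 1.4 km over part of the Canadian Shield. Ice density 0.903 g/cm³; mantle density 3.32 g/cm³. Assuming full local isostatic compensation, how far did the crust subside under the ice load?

For local isostatic compensation: the ice load ρ_ice t is balanced by mantle displaced below, ρ_m s.
s = t ρ_ice / ρ_m = 1.4 km × 0.903/3.32 = 0.381 km.

0.381 km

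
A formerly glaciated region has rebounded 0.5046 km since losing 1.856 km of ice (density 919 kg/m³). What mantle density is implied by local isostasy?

ρ_m = ρ_ice t / u = 919 × 1.856 km/0.5046 km = 3380 kg/m³.

3380 kg/m³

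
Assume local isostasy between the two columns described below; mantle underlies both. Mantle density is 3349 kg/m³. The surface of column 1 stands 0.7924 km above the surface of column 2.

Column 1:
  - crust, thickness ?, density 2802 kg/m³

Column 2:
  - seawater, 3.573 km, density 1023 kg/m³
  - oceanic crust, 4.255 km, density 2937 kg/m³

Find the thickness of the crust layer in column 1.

23.2 km

Take the compensation level at the base of the deeper column (depth z_c below the surface of column 1) and equate Σ ρ_i t_i down to z_c; mantle fills any gap and the z_c terms cancel.
Column 1: x×2802 + (z_c − 0 − x)×3349
Column 2: 0.7924×0 + 3.573×1023 + 4.255×2937 + (z_c − 0.7924 − 7.828)×3349
The z_c×3349 term appears on both sides and cancels. Collect the known terms of each column as K = Σ(ρt)_known − 3349 × (depth of known layers): K_1 = 0 − 3349×0 = 0; K_2 = 16152.114 − 3349×(0.7924 + 7.828) = −12717.6056.
Balance: K_1 − x×(3349 − 2802) = K_2, so x = (K_1 − K_2)/(3349 − 2802) = 12717.6/547 = 23.2 km.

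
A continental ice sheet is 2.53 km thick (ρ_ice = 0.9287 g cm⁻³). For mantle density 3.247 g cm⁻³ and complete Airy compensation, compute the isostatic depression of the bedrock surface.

For local isostatic compensation: the ice load ρ_ice t is balanced by mantle displaced below, ρ_m s.
s = t ρ_ice / ρ_m = 2.53 km × 0.9287/3.247 = 0.724 km.

0.724 km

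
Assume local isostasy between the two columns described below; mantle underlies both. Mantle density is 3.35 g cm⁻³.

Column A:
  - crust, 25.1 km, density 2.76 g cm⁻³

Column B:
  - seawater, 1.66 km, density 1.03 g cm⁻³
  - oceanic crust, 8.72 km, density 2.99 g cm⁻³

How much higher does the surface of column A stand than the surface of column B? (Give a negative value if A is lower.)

2.33 km

For any compensation level in the mantle, the mantle terms cancel and isostasy reduces to e = (Σt_A − Σt_B) − (Σ(ρt)_A − Σ(ρt)_B) / ρ_m.
Σt_A = 25.1 km; Σt_B = 10.38 km; Σ(ρt)_A = 69.276; Σ(ρt)_B = 27.7826 (in km·g cm⁻³).
e = (25.1 − 10.38) − (69.276 − 27.7826) / 3.35 = 2.33 km.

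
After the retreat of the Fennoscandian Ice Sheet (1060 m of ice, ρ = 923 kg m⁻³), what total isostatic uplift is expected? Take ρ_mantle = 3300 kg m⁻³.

Removing the load lets mantle flow back in; uplift u satisfies ρ_ice t = ρ_m u.
u = t ρ_ice/ρ_m = 1060 m × 923/3300 = 296 m.

296 m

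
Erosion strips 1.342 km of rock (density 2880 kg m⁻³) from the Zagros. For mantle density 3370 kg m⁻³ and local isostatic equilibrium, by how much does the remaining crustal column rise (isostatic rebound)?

1.15 km

Unloading: uplift u = e ρ_c/ρ_m = 1.342 km × 2880/3370 = 1.15 km.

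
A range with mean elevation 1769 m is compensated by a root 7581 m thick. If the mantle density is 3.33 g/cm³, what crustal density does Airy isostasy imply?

ρ_c h = (ρ_m − ρ_c) r → ρ_c (h + r) = ρ_m r → ρ_c = ρ_m r / (h + r).
ρ_c = 3.33 × 7581 m / (1769 m + 7581 m) = 2.7 g/cm³.

2.7 g/cm³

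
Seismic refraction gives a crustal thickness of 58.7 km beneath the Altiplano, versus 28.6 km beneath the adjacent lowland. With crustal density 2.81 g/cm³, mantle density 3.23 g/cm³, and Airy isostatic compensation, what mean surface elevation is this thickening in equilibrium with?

Excess crust Δ = 58.7 km − 28.6 km = 30.1 km, split between elevation h and root r with h + r = Δ.
Airy balance ρ_c h = (ρ_m − ρ_c) r gives r = h ρ_c/(ρ_m − ρ_c), so h (1 + ρ_c/(ρ_m − ρ_c)) = Δ, i.e. h = Δ (ρ_m − ρ_c)/ρ_m.
h = 30.1 km × 0.42/3.23 = 3.91 km.

3.91 km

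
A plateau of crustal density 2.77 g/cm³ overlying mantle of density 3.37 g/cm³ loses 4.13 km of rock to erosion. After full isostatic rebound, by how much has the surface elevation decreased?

Rebound u = e ρ_c/ρ_m = 4.13 km × 2.77/3.37 = 3.395 km.
Net surface drop = e − u = 4.13 km − 3.395 km = e (ρ_m − ρ_c)/ρ_m = 0.735 km.

0.735 km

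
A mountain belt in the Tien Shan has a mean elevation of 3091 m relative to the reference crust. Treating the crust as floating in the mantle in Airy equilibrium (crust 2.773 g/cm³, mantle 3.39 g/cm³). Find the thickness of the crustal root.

13900 m

Balancing pressure at the compensation depth: the weight of the topography is balanced by the buoyancy of the root, ρ_c h = (ρ_m − ρ_c) r.
r = h · ρ_c / (ρ_m − ρ_c) = 3091 m × 2.773 / (3.39 − 2.773) = 13900 m.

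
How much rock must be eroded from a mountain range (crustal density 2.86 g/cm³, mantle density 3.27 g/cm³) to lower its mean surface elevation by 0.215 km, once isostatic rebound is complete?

Net drop Δ = e − u = e − e ρ_c/ρ_m = e (ρ_m − ρ_c)/ρ_m.
e = Δ ρ_m/(ρ_m − ρ_c) = 0.215 km × 3.27/0.41 = 1.71 km.

1.71 km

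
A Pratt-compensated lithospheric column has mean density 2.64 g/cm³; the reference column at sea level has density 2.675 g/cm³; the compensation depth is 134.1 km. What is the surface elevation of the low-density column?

1.78 km

ρ_ref D = ρ (D + h) → h = D (ρ_ref − ρ)/ρ.
h = 134.1 km × (2.675 − 2.64)/2.64 = 1.78 km.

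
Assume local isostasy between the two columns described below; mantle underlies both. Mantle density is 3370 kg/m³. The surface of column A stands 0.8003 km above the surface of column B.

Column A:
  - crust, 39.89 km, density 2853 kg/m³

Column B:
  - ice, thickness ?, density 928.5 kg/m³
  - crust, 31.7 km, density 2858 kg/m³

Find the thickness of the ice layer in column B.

Take the compensation level at the base of the deeper column (depth z_c below the surface of column A) and equate Σ ρ_i t_i down to z_c; mantle fills any gap and the z_c terms cancel.
Column A: 39.89×2853 + (z_c − 39.89)×3370
Column B: 0.8003×0 + x×928.5 + 31.7×2858 + (z_c − 0.8003 − 31.7 − x)×3370
The z_c×3370 term appears on both sides and cancels. Collect the known terms of each column as K = Σ(ρt)_known − 3370 × (depth of known layers): K_A = 113806.17 − 3370×39.89 = −20623.13; K_B = 90598.6 − 3370×(0.8003 + 31.7) = −18927.411.
Balance: K_A = K_B − x×(3370 − 928.5), so x = (K_B − K_A)/(3370 − 928.5) = 1695.72/2441.5 = 0.695 km.

0.695 km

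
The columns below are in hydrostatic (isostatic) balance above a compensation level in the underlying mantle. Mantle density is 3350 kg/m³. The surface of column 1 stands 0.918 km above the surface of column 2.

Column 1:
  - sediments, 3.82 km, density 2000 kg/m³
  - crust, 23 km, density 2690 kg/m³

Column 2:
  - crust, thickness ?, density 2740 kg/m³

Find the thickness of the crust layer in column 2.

28.3 km

Take the compensation level at the base of the deeper column (depth z_c below the surface of column 1) and equate Σ ρ_i t_i down to z_c; mantle fills any gap and the z_c terms cancel.
Column 1: 3.82×2000 + 23×2690 + (z_c − 26.82)×3350
Column 2: 0.918×0 + x×2740 + (z_c − 0.918 − 0 − x)×3350
The z_c×3350 term appears on both sides and cancels. Collect the known terms of each column as K = Σ(ρt)_known − 3350 × (depth of known layers): K_1 = 69510 − 3350×26.82 = −20337; K_2 = 0 − 3350×(0.918 + 0) = −3075.3.
Balance: K_1 = K_2 − x×(3350 − 2740), so x = (K_2 − K_1)/(3350 − 2740) = 17261.7/610 = 28.3 km.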